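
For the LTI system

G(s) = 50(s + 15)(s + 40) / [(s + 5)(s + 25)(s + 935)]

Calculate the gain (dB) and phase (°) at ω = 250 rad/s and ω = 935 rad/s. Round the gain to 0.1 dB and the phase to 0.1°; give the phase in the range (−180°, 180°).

ω = 250: -25.7 dB, -20.6°; ω = 935: -28.4 dB, -46.5°

At s = jω = j250:
zero (s+15): 15 + j250 → |·| = √(15²+250²) = √62725 ≈ 250.45, ∠ = arctan(250/15) ≈ 86.57°
zero (s+40): 40 + j250 → |·| = √(40²+250²) = √64100 ≈ 253.18, ∠ = arctan(250/40) ≈ 80.91°
pole (s+5): 5 + j250 → |·| = √(5²+250²) = √62525 ≈ 250.05, ∠ = arctan(250/5) ≈ 88.85°
pole (s+25): 25 + j250 → |·| = √(25²+250²) = √63125 ≈ 251.25, ∠ = arctan(250/25) ≈ 84.29°
pole (s+935): 935 + j250 → |·| = √(935²+250²) = √936725 ≈ 967.85, ∠ = arctan(250/935) ≈ 14.97°
|G| = 50 · 63409 / 6.0805e+07 ≈ 0.052141
Gain = 20 log₁₀(0.052141) ≈ -25.66 dB
∠G = 167.48° − 188.11° = -20.63°

At s = jω = j935:
zero (s+15): 15 + j935 → |·| = √(15²+935²) = √874450 ≈ 935.12, ∠ = arctan(935/15) ≈ 89.08°
zero (s+40): 40 + j935 → |·| = √(40²+935²) = √875825 ≈ 935.86, ∠ = arctan(935/40) ≈ 87.55°
pole (s+5): 5 + j935 → |·| = √(5²+935²) = √874250 ≈ 935.01, ∠ = arctan(935/5) ≈ 89.69°
pole (s+25): 25 + j935 → |·| = √(25²+935²) = √874850 ≈ 935.33, ∠ = arctan(935/25) ≈ 88.47°
pole (s+935): 935 + j935 → |·| = √(935²+935²) = √1748450 ≈ 1322.3, ∠ = arctan(935/935) ≈ 45.00°
|G| = 50 · 8.7514e+05 / 1.1564e+09 ≈ 0.037839
Gain = 20 log₁₀(0.037839) ≈ -28.44 dB
∠G = 176.63° − 223.16° = -46.53°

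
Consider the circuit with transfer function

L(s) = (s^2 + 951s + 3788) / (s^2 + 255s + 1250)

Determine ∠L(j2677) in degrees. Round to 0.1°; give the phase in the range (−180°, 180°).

Substitute s = j2677:
Numerator: (j2677)^2 + 951(j2677) + 3788 = -7162541 + j2545827
Denominator: (j2677)^2 + 255(j2677) + 1250 = -7165079 + j682635
|N| = √(7162541² + 2545827²) ≈ 7.6015e+06, ∠N ≈ 160.43°
|D| = √(7165079² + 682635²) ≈ 7.1975e+06, ∠D ≈ 174.56°
∠L = 160.43° − 174.56° = -14.13°

-14.1°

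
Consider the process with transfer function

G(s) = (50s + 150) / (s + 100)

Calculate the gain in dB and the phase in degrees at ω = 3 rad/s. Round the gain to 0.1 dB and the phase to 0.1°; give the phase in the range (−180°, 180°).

Substitute s = j3:
Numerator: 50(j3) + 150 = 150 + j150
Denominator: (j3) + 100 = 100 + j3
|N| = √(150² + 150²) ≈ 212.13, ∠N ≈ 45.00°
|D| = √(100² + 3²) ≈ 100.04, ∠D ≈ 1.72°
|G| = 212.13 / 100.04 ≈ 2.1205
Gain = 20 log₁₀(2.1205) ≈ 6.53 dB
∠G = 45.00° − 1.72° = 43.28°

6.5 dB, 43.3°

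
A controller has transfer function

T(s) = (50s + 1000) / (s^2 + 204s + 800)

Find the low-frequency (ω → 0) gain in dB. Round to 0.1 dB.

T(0) = 1000 / 800 = 1.25
20 log₁₀(1.25) ≈ 1.94 dB

1.9 dB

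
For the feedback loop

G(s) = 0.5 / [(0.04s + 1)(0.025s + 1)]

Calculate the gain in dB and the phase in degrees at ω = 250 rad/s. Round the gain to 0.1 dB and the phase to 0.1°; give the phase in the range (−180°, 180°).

-42.1 dB, -165.2°

At ω = 250 rad/s:
pole (1 + j250·0.04) = 1 + j10 → |·| ≈ 10.05, ∠ ≈ 84.29°
pole (1 + j250·0.025) = 1 + j6.25 → |·| ≈ 6.3295, ∠ ≈ 80.91°
|G| = 0.5 · 1 / (10.05 · 6.3295) ≈ 0.0078602
Gain = 20 log₁₀(0.0078602) ≈ -42.09 dB
∠G = (0°) − (84.29° + 80.91°) = -165.20°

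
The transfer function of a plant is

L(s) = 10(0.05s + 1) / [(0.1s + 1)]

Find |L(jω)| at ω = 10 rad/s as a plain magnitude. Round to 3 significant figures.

At ω = 10 rad/s:
zero (1 + j10·0.05) = 1 + j0.5 → |·| ≈ 1.118, ∠ ≈ 26.57°
pole (1 + j10·0.1) = 1 + j1 → |·| ≈ 1.4142, ∠ ≈ 45.00°
|L| = 10 · 1.118 / (1.4142) ≈ 7.9055

7.91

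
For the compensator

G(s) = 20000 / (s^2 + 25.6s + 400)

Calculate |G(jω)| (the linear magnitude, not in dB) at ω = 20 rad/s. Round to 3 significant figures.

At s = jω = j20:
quadratic: (j20)² + 25.6·j20 + 400 = 0 + j512 → |·| ≈ 512, ∠ ≈ 90.00°
|G| = 20000 / 512 ≈ 39.062

39.1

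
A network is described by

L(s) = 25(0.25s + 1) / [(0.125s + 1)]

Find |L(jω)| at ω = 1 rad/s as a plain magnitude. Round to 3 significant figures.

25.6

At ω = 1 rad/s:
zero (1 + j1·0.25) = 1 + j0.25 → |·| ≈ 1.0308, ∠ ≈ 14.04°
pole (1 + j1·0.125) = 1 + j0.125 → |·| ≈ 1.0078, ∠ ≈ 7.13°
|L| = 25 · 1.0308 / (1.0078) ≈ 25.571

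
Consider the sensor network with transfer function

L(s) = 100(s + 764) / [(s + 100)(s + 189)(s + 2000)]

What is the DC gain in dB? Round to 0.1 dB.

-53.9 dB

L(0) = 100·764 / (100·189·2000) ≈ 0.0020212
20 log₁₀(0.0020212) ≈ -53.89 dB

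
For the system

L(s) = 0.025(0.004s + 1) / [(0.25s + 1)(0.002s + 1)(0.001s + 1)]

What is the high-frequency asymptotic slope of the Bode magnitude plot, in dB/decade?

-40 dB/decade

Each pole contributes −20 dB/decade at high frequency; each zero contributes +20 dB/decade.
Net: 1 zero(s) − 3 pole(s) → -40 dB/decade.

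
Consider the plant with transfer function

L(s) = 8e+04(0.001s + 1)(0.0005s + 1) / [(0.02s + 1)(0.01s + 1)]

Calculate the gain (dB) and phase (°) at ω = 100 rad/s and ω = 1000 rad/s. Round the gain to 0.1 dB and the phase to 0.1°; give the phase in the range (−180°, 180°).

ω = 100: 88.1 dB, -99.9°; ω = 1000: 56.0 dB, -99.9°

At ω = 100 rad/s:
zero (1 + j100·0.001) = 1 + j0.1 → |·| ≈ 1.005, ∠ ≈ 5.71°
zero (1 + j100·0.0005) = 1 + j0.05 → |·| ≈ 1.0012, ∠ ≈ 2.86°
pole (1 + j100·0.02) = 1 + j2 → |·| ≈ 2.2361, ∠ ≈ 63.43°
pole (1 + j100·0.01) = 1 + j1 → |·| ≈ 1.4142, ∠ ≈ 45.00°
|L| = 8e+04 · 1.005 · 1.0012 / (2.2361 · 1.4142) ≈ 25455
Gain = 20 log₁₀(25455) ≈ 88.12 dB
∠L = (5.71° + 2.86°) − (63.43° + 45.00°) = -99.86°

At ω = 1000 rad/s:
zero (1 + j1000·0.001) = 1 + j1 → |·| ≈ 1.4142, ∠ ≈ 45.00°
zero (1 + j1000·0.0005) = 1 + j0.5 → |·| ≈ 1.118, ∠ ≈ 26.57°
pole (1 + j1000·0.02) = 1 + j20 → |·| ≈ 20.025, ∠ ≈ 87.14°
pole (1 + j1000·0.01) = 1 + j10 → |·| ≈ 10.05, ∠ ≈ 84.29°
|L| = 8e+04 · 1.4142 · 1.118 / (20.025 · 10.05) ≈ 628.5
Gain = 20 log₁₀(628.5) ≈ 55.97 dB
∠L = (45.00° + 26.57°) − (87.14° + 84.29°) = -99.86°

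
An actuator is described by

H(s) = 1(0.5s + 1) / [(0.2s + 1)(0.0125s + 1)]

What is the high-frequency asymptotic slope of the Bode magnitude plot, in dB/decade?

-20 dB/decade

Each pole contributes −20 dB/decade at high frequency; each zero contributes +20 dB/decade.
Net: 1 zero(s) − 2 pole(s) → -20 dB/decade.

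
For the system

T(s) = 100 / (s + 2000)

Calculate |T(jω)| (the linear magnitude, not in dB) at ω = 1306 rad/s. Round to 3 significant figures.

0.0419

At s = jω = j1306:
pole (s+2000): 2000 + j1306 → |·| = √(2000²+1306²) = √5705636 ≈ 2388.6, ∠ = arctan(1306/2000) ≈ 33.14°
|T| = 100 / 2388.6 ≈ 0.041866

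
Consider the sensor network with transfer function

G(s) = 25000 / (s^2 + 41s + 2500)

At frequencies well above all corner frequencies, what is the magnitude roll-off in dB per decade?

-40 dB/decade

Each pole contributes −20 dB/decade at high frequency; each zero contributes +20 dB/decade.
Net: 0 zero(s) − 2 pole(s) → -40 dB/decade.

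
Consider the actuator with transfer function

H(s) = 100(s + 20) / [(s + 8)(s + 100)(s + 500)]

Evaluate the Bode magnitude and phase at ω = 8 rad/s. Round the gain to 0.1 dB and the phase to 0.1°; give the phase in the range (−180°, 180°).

At s = jω = j8:
zero (s+20): 20 + j8 → |·| = √(20²+8²) = √464 ≈ 21.541, ∠ = arctan(8/20) ≈ 21.80°
pole (s+8): 8 + j8 → |·| = √(8²+8²) = √128 ≈ 11.314, ∠ = arctan(8/8) ≈ 45.00°
pole (s+100): 100 + j8 → |·| = √(100²+8²) = √10064 ≈ 100.32, ∠ = arctan(8/100) ≈ 4.57°
pole (s+500): 500 + j8 → |·| = √(500²+8²) = √250064 ≈ 500.06, ∠ = arctan(8/500) ≈ 0.92°
|H| = 100 · 21.541 / 5.6758e+05 ≈ 0.0037952
Gain = 20 log₁₀(0.0037952) ≈ -48.42 dB
∠H = 21.80° − 50.49° = -28.69°

-48.4 dB, -28.7°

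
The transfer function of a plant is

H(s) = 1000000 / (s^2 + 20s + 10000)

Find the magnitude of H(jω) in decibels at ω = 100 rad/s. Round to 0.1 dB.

54.0 dB

At s = jω = j100:
quadratic: (j100)² + 20·j100 + 10000 = 0 + j2000 → |·| ≈ 2000, ∠ ≈ 90.00°
|H| = 1000000 / 2000 ≈ 500
Gain = 20 log₁₀(500) ≈ 53.98 dB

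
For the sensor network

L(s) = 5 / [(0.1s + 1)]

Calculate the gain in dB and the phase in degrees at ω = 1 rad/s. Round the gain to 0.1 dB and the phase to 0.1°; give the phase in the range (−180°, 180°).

13.9 dB, -5.7°

At ω = 1 rad/s:
pole (1 + j1·0.1) = 1 + j0.1 → |·| ≈ 1.005, ∠ ≈ 5.71°
|L| = 5 · 1 / (1.005) ≈ 4.9751
Gain = 20 log₁₀(4.9751) ≈ 13.94 dB
∠L = (0°) − (5.71°) = -5.71°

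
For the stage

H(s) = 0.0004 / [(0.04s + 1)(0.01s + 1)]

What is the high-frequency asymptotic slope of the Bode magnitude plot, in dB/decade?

-40 dB/decade

Each pole contributes −20 dB/decade at high frequency; each zero contributes +20 dB/decade.
Net: 0 zero(s) − 2 pole(s) → -40 dB/decade.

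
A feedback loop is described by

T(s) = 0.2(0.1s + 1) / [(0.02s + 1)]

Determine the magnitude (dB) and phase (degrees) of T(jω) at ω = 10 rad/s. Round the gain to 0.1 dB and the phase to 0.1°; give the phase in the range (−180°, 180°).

-11.1 dB, 33.7°

At ω = 10 rad/s:
zero (1 + j10·0.1) = 1 + j1 → |·| ≈ 1.4142, ∠ ≈ 45.00°
pole (1 + j10·0.02) = 1 + j0.2 → |·| ≈ 1.0198, ∠ ≈ 11.31°
|T| = 0.2 · 1.4142 / (1.0198) ≈ 0.27735
Gain = 20 log₁₀(0.27735) ≈ -11.14 dB
∠T = (45.00°) − (11.31°) = 33.69°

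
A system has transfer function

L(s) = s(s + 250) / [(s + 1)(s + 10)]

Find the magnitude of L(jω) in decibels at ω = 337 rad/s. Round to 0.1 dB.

At s = jω = j337:
zero (s+250): 250 + j337 → |·| = √(250²+337²) = √176069 ≈ 419.61, ∠ = arctan(337/250) ≈ 53.43°
zero at origin: s = j337 → |·| = 337, ∠ = 90.00°
pole (s+1): 1 + j337 → |·| = √(1²+337²) = √113570 ≈ 337, ∠ = arctan(337/1) ≈ 89.83°
pole (s+10): 10 + j337 → |·| = √(10²+337²) = √113669 ≈ 337.15, ∠ = arctan(337/10) ≈ 88.30°
|L| = 1 · 1.4141e+05 / 1.1362e+05 ≈ 1.2446
Gain = 20 log₁₀(1.2446) ≈ 1.90 dB

1.9 dB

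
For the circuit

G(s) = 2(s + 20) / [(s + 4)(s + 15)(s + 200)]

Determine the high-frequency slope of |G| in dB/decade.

-40 dB/decade

Each pole contributes −20 dB/decade at high frequency; each zero contributes +20 dB/decade.
Net: 1 zero(s) − 3 pole(s) → -40 dB/decade.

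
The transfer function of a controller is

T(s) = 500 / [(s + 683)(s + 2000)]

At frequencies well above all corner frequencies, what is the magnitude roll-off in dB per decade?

-40 dB/decade

Each pole contributes −20 dB/decade at high frequency; each zero contributes +20 dB/decade.
Net: 0 zero(s) − 2 pole(s) → -40 dB/decade.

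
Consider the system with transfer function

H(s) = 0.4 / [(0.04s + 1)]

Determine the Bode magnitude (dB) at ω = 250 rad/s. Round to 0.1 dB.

At ω = 250 rad/s:
pole (1 + j250·0.04) = 1 + j10 → |·| ≈ 10.05, ∠ ≈ 84.29°
|H| = 0.4 · 1 / (10.05) ≈ 0.039801
Gain = 20 log₁₀(0.039801) ≈ -28.00 dB

-28.0 dB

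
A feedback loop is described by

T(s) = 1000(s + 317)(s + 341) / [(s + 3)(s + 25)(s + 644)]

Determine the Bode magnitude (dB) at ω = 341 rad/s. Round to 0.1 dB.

At s = jω = j341:
zero (s+317): 317 + j341 → |·| = √(317²+341²) = √216770 ≈ 465.59, ∠ = arctan(341/317) ≈ 47.09°
zero (s+341): 341 + j341 → |·| = √(341²+341²) = √232562 ≈ 482.25, ∠ = arctan(341/341) ≈ 45.00°
pole (s+3): 3 + j341 → |·| = √(3²+341²) = √116290 ≈ 341.01, ∠ = arctan(341/3) ≈ 89.50°
pole (s+25): 25 + j341 → |·| = √(25²+341²) = √116906 ≈ 341.92, ∠ = arctan(341/25) ≈ 85.81°
pole (s+644): 644 + j341 → |·| = √(644²+341²) = √531017 ≈ 728.71, ∠ = arctan(341/644) ≈ 27.90°
|T| = 1000 · 2.2453e+05 / 8.4966e+07 ≈ 2.6426
Gain = 20 log₁₀(2.6426) ≈ 8.44 dB

8.4 dB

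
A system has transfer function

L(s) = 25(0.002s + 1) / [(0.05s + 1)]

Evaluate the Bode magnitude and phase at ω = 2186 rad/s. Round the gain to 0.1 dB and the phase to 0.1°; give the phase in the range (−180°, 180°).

0.2 dB, -12.4°

At ω = 2186 rad/s:
zero (1 + j2186·0.002) = 1 + j4.372 → |·| ≈ 4.4849, ∠ ≈ 77.12°
pole (1 + j2186·0.05) = 1 + j109.3 → |·| ≈ 109.3, ∠ ≈ 89.48°
|L| = 25 · 4.4849 / (109.3) ≈ 1.0258
Gain = 20 log₁₀(1.0258) ≈ 0.22 dB
∠L = (77.12°) − (89.48°) = -12.36°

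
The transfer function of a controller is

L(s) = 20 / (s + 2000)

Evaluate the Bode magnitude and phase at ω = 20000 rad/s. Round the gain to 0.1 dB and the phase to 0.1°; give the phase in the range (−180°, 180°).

Substitute s = j20000:
Numerator: 20 = 20 + j0
Denominator: (j20000) + 2000 = 2000 + j20000
|N| = √(20² + 0²) ≈ 20, ∠N ≈ 0.00°
|D| = √(2000² + 20000²) ≈ 20100, ∠D ≈ 84.29°
|L| = 20 / 20100 ≈ 0.00099502
Gain = 20 log₁₀(0.00099502) ≈ -60.04 dB
∠L = 0.00° − 84.29° = -84.29°

-60.0 dB, -84.3°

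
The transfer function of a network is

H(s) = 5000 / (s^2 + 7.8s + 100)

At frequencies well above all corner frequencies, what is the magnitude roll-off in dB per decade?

-40 dB/decade

Each pole contributes −20 dB/decade at high frequency; each zero contributes +20 dB/decade.
Net: 0 zero(s) − 2 pole(s) → -40 dB/decade.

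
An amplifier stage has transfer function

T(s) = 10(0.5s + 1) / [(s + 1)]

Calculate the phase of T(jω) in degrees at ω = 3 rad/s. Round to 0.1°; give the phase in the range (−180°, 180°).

At ω = 3 rad/s:
zero (1 + j3·0.5) = 1 + j1.5 → |·| ≈ 1.8028, ∠ ≈ 56.31°
pole (1 + j3·1) = 1 + j3 → |·| ≈ 3.1623, ∠ ≈ 71.57°
∠T = (56.31°) − (71.57°) = -15.26°

-15.3°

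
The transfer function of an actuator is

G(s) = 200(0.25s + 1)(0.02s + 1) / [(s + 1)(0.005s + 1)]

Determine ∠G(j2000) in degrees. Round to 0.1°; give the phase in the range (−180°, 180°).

At ω = 2000 rad/s:
zero (1 + j2000·0.25) = 1 + j500 → |·| ≈ 500, ∠ ≈ 89.89°
zero (1 + j2000·0.02) = 1 + j40 → |·| ≈ 40.012, ∠ ≈ 88.57°
pole (1 + j2000·1) = 1 + j2000 → |·| ≈ 2000, ∠ ≈ 89.97°
pole (1 + j2000·0.005) = 1 + j10 → |·| ≈ 10.05, ∠ ≈ 84.29°
∠G = (89.89° + 88.57°) − (89.97° + 84.29°) = 4.20°

4.2°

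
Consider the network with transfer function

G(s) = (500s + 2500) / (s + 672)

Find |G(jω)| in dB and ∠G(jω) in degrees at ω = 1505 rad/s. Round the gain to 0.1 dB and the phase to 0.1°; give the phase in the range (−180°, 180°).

53.2 dB, 23.9°

Substitute s = j1505:
Numerator: 500(j1505) + 2500 = 2500 + j752500
Denominator: (j1505) + 672 = 672 + j1505
|N| = √(2500² + 752500²) ≈ 7.525e+05, ∠N ≈ 89.81°
|D| = √(672² + 1505²) ≈ 1648.2, ∠D ≈ 65.94°
|G| = 7.525e+05 / 1648.2 ≈ 456.56
Gain = 20 log₁₀(456.56) ≈ 53.19 dB
∠G = 89.81° − 65.94° = 23.87°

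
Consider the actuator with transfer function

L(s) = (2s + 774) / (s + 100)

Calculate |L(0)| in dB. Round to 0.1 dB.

L(0) = 774 / 100 = 7.74
20 log₁₀(7.74) ≈ 17.77 dB

17.8 dB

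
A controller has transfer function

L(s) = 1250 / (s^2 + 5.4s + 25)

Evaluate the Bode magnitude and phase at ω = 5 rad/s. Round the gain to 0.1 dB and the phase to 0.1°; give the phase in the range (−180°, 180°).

33.3 dB, -90.0°

At s = jω = j5:
quadratic: (j5)² + 5.4·j5 + 25 = 0 + j27 → |·| ≈ 27, ∠ ≈ 90.00°
|L| = 1250 / 27 ≈ 46.296
Gain = 20 log₁₀(46.296) ≈ 33.31 dB
∠L = 0.00° − 90.00° = -90.00°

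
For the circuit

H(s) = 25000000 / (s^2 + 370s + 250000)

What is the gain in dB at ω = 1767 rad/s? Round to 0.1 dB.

At s = jω = j1767:
quadratic: (j1767)² + 370·j1767 + 250000 = -2872289 + j653790 → |·| ≈ 2.9458e+06, ∠ ≈ 167.18°
|H| = 25000000 / 2.9458e+06 ≈ 8.4867
Gain = 20 log₁₀(8.4867) ≈ 18.57 dB

18.6 dB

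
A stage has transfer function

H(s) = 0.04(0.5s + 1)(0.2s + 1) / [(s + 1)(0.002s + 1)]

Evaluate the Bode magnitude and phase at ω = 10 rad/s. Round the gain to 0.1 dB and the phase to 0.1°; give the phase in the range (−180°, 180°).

At ω = 10 rad/s:
zero (1 + j10·0.5) = 1 + j5 → |·| ≈ 5.099, ∠ ≈ 78.69°
zero (1 + j10·0.2) = 1 + j2 → |·| ≈ 2.2361, ∠ ≈ 63.43°
pole (1 + j10·1) = 1 + j10 → |·| ≈ 10.05, ∠ ≈ 84.29°
pole (1 + j10·0.002) = 1 + j0.02 → |·| ≈ 1.0002, ∠ ≈ 1.15°
|H| = 0.04 · 5.099 · 2.2361 / (10.05 · 1.0002) ≈ 0.045372
Gain = 20 log₁₀(0.045372) ≈ -26.86 dB
∠H = (78.69° + 63.43°) − (84.29° + 1.15°) = 56.68°

-26.9 dB, 56.7°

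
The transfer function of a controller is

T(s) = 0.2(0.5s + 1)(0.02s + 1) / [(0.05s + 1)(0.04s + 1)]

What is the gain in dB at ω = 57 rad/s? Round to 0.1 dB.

At ω = 57 rad/s:
zero (1 + j57·0.5) = 1 + j28.5 → |·| ≈ 28.518, ∠ ≈ 87.99°
zero (1 + j57·0.02) = 1 + j1.14 → |·| ≈ 1.5164, ∠ ≈ 48.74°
pole (1 + j57·0.05) = 1 + j2.85 → |·| ≈ 3.0203, ∠ ≈ 70.67°
pole (1 + j57·0.04) = 1 + j2.28 → |·| ≈ 2.4897, ∠ ≈ 66.32°
|T| = 0.2 · 28.518 · 1.5164 / (3.0203 · 2.4897) ≈ 1.1502
Gain = 20 log₁₀(1.1502) ≈ 1.22 dB

1.2 dB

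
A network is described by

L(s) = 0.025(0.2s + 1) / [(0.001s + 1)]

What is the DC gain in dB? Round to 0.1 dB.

-32.0 dB

L(0) = 0.025 · 1 / 1 = 0.025
20 log₁₀(0.025) ≈ -32.04 dB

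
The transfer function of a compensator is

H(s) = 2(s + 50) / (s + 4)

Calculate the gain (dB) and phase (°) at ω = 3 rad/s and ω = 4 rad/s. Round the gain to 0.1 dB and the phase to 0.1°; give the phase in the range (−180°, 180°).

ω = 3: 26.0 dB, -33.4°; ω = 4: 25.0 dB, -40.4°

At s = jω = j3:
zero (s+50): 50 + j3 → |·| = √(50²+3²) = √2509 ≈ 50.09, ∠ = arctan(3/50) ≈ 3.43°
pole (s+4): 4 + j3 → |·| = √(4²+3²) = √25 ≈ 5, ∠ = arctan(3/4) ≈ 36.87°
|H| = 2 · 50.09 / 5 ≈ 20.036
Gain = 20 log₁₀(20.036) ≈ 26.04 dB
∠H = 3.43° − 36.87° = -33.44°

At s = jω = j4:
zero (s+50): 50 + j4 → |·| = √(50²+4²) = √2516 ≈ 50.16, ∠ = arctan(4/50) ≈ 4.57°
pole (s+4): 4 + j4 → |·| = √(4²+4²) = √32 ≈ 5.6569, ∠ = arctan(4/4) ≈ 45.00°
|H| = 2 · 50.16 / 5.6569 ≈ 17.734
Gain = 20 log₁₀(17.734) ≈ 24.98 dB
∠H = 4.57° − 45.00° = -40.43°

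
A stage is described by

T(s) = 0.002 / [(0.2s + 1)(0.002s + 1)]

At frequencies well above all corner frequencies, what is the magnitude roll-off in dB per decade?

Each pole contributes −20 dB/decade at high frequency; each zero contributes +20 dB/decade.
Net: 0 zero(s) − 2 pole(s) → -40 dB/decade.

-40 dB/decade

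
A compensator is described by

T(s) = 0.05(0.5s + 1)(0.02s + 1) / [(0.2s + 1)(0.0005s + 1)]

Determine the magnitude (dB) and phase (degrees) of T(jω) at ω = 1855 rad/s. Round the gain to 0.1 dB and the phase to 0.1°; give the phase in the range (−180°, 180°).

10.6 dB, 45.7°

At ω = 1855 rad/s:
zero (1 + j1855·0.5) = 1 + j927.5 → |·| ≈ 927.5, ∠ ≈ 89.94°
zero (1 + j1855·0.02) = 1 + j37.1 → |·| ≈ 37.113, ∠ ≈ 88.46°
pole (1 + j1855·0.2) = 1 + j371 → |·| ≈ 371, ∠ ≈ 89.85°
pole (1 + j1855·0.0005) = 1 + j0.9275 → |·| ≈ 1.3639, ∠ ≈ 42.85°
|T| = 0.05 · 927.5 · 37.113 / (371 · 1.3639) ≈ 3.4014
Gain = 20 log₁₀(3.4014) ≈ 10.63 dB
∠T = (89.94° + 88.46°) − (89.85° + 42.85°) = 45.70°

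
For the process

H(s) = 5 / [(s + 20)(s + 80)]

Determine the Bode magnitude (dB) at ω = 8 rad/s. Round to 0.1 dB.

-50.8 dB

At s = jω = j8:
pole (s+20): 20 + j8 → |·| = √(20²+8²) = √464 ≈ 21.541, ∠ = arctan(8/20) ≈ 21.80°
pole (s+80): 80 + j8 → |·| = √(80²+8²) = √6464 ≈ 80.399, ∠ = arctan(8/80) ≈ 5.71°
|H| = 5 / 1731.9 ≈ 0.002887
Gain = 20 log₁₀(0.002887) ≈ -50.79 dB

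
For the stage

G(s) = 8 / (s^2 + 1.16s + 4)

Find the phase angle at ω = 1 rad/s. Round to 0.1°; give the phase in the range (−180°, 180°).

-21.1°

At s = jω = j1:
quadratic: (j1)² + 1.16·j1 + 4 = 3 + j1.16 → |·| ≈ 3.2165, ∠ ≈ 21.14°
∠G = 0.00° − 21.14° = -21.14°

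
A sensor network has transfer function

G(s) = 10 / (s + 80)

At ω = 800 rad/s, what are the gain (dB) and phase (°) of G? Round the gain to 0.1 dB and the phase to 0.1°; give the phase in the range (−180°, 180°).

-38.1 dB, -84.3°

Substitute s = j800:
Numerator: 10 = 10 + j0
Denominator: (j800) + 80 = 80 + j800
|N| = √(10² + 0²) ≈ 10, ∠N ≈ 0.00°
|D| = √(80² + 800²) ≈ 803.99, ∠D ≈ 84.29°
|G| = 10 / 803.99 ≈ 0.012438
Gain = 20 log₁₀(0.012438) ≈ -38.10 dB
∠G = 0.00° − 84.29° = -84.29°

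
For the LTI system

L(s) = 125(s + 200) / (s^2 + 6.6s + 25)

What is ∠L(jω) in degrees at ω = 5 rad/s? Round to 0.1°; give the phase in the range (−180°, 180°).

-88.6°

At s = jω = j5:
zero (s+200): 200 + j5 → |·| = √(200²+5²) = √40025 ≈ 200.06, ∠ = arctan(5/200) ≈ 1.43°
quadratic: (j5)² + 6.6·j5 + 25 = 0 + j33 → |·| ≈ 33, ∠ ≈ 90.00°
∠L = 1.43° − 90.00° = -88.57°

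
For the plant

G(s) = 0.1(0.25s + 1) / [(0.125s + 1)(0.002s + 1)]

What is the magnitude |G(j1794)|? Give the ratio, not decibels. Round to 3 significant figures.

0.0537

At ω = 1794 rad/s:
zero (1 + j1794·0.25) = 1 + j448.5 → |·| ≈ 448.5, ∠ ≈ 89.87°
pole (1 + j1794·0.125) = 1 + j224.25 → |·| ≈ 224.25, ∠ ≈ 89.74°
pole (1 + j1794·0.002) = 1 + j3.588 → |·| ≈ 3.7247, ∠ ≈ 74.43°
|G| = 0.1 · 448.5 / (224.25 · 3.7247) ≈ 0.053696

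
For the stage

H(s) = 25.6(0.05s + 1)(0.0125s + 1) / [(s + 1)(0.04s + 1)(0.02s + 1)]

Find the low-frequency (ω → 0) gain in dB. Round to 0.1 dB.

H(0) = 25.6 · 1 / 1 = 25.6
20 log₁₀(25.6) ≈ 28.16 dB

28.2 dB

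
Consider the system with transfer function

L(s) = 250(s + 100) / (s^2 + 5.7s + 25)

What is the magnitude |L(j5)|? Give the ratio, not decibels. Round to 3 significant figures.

878

At s = jω = j5:
zero (s+100): 100 + j5 → |·| = √(100²+5²) = √10025 ≈ 100.12, ∠ = arctan(5/100) ≈ 2.86°
quadratic: (j5)² + 5.7·j5 + 25 = 0 + j28.5 → |·| ≈ 28.5, ∠ ≈ 90.00°
|L| = 250 · 100.12 / 28.5 ≈ 878.25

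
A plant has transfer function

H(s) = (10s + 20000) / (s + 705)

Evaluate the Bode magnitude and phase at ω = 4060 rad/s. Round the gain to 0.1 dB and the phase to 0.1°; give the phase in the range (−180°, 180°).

20.8 dB, -16.4°

Substitute s = j4060:
Numerator: 10(j4060) + 20000 = 20000 + j40600
Denominator: (j4060) + 705 = 705 + j4060
|N| = √(20000² + 40600²) ≈ 45259, ∠N ≈ 63.77°
|D| = √(705² + 4060²) ≈ 4120.8, ∠D ≈ 80.15°
|H| = 45259 / 4120.8 ≈ 10.983
Gain = 20 log₁₀(10.983) ≈ 20.81 dB
∠H = 63.77° − 80.15° = -16.38°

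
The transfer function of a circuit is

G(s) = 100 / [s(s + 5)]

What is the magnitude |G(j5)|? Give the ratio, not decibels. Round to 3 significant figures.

At s = jω = j5:
pole (s+5): 5 + j5 → |·| = √(5²+5²) = √50 ≈ 7.0711, ∠ = arctan(5/5) ≈ 45.00°
pole at origin: |s| = 5, ∠ = 90.00° (in denominator)
|G| = 100 / 35.355 ≈ 2.8285

2.83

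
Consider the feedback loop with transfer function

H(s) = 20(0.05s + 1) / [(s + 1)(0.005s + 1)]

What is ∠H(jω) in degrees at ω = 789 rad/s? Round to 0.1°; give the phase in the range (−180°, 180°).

At ω = 789 rad/s:
zero (1 + j789·0.05) = 1 + j39.45 → |·| ≈ 39.463, ∠ ≈ 88.55°
pole (1 + j789·1) = 1 + j789 → |·| ≈ 789, ∠ ≈ 89.93°
pole (1 + j789·0.005) = 1 + j3.945 → |·| ≈ 4.0698, ∠ ≈ 75.78°
∠H = (88.55°) − (89.93° + 75.78°) = -77.16°

-77.2°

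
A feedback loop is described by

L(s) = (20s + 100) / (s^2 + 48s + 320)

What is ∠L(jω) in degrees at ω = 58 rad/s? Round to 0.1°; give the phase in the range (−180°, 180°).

Substitute s = j58:
Numerator: 20(j58) + 100 = 100 + j1160
Denominator: (j58)^2 + 48(j58) + 320 = -3044 + j2784
|N| = √(100² + 1160²) ≈ 1164.3, ∠N ≈ 85.07°
|D| = √(3044² + 2784²) ≈ 4125.1, ∠D ≈ 137.55°
∠L = 85.07° − 137.55° = -52.48°

-52.5°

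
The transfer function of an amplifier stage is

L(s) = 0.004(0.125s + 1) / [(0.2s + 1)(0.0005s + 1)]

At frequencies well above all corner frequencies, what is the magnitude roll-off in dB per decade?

Each pole contributes −20 dB/decade at high frequency; each zero contributes +20 dB/decade.
Net: 1 zero(s) − 2 pole(s) → -20 dB/decade.

-20 dB/decade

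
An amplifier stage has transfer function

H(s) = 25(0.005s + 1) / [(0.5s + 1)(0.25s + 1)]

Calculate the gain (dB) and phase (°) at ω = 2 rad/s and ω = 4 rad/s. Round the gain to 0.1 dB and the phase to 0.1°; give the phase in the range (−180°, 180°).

At ω = 2 rad/s:
zero (1 + j2·0.005) = 1 + j0.01 → |·| ≈ 1, ∠ ≈ 0.57°
pole (1 + j2·0.5) = 1 + j1 → |·| ≈ 1.4142, ∠ ≈ 45.00°
pole (1 + j2·0.25) = 1 + j0.5 → |·| ≈ 1.118, ∠ ≈ 26.57°
|H| = 25 · 1 / (1.4142 · 1.118) ≈ 15.812
Gain = 20 log₁₀(15.812) ≈ 23.98 dB
∠H = (0.57°) − (45.00° + 26.57°) = -71.00°

At ω = 4 rad/s:
zero (1 + j4·0.005) = 1 + j0.02 → |·| ≈ 1.0002, ∠ ≈ 1.15°
pole (1 + j4·0.5) = 1 + j2 → |·| ≈ 2.2361, ∠ ≈ 63.43°
pole (1 + j4·0.25) = 1 + j1 → |·| ≈ 1.4142, ∠ ≈ 45.00°
|H| = 25 · 1.0002 / (2.2361 · 1.4142) ≈ 7.9072
Gain = 20 log₁₀(7.9072) ≈ 17.96 dB
∠H = (1.15°) − (63.43° + 45.00°) = -107.28°

ω = 2: 24.0 dB, -71.0°; ω = 4: 18.0 dB, -107.3°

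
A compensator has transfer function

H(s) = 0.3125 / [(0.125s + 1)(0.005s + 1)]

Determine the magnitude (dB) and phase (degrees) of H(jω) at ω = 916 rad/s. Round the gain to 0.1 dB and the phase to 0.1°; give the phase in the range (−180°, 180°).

-64.7 dB, -167.2°

At ω = 916 rad/s:
pole (1 + j916·0.125) = 1 + j114.5 → |·| ≈ 114.5, ∠ ≈ 89.50°
pole (1 + j916·0.005) = 1 + j4.58 → |·| ≈ 4.6879, ∠ ≈ 77.68°
|H| = 0.3125 · 1 / (114.5 · 4.6879) ≈ 0.00058219
Gain = 20 log₁₀(0.00058219) ≈ -64.70 dB
∠H = (0°) − (89.50° + 77.68°) = -167.18°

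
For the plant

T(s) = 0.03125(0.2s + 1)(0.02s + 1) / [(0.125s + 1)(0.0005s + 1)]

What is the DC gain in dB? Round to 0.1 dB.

T(0) = 0.03125 · 1 / 1 = 0.03125
20 log₁₀(0.03125) ≈ -30.10 dB

-30.1 dB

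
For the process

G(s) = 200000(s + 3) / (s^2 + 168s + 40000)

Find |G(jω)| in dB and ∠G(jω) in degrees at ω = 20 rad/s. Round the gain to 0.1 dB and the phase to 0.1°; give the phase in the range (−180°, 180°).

At s = jω = j20:
zero (s+3): 3 + j20 → |·| = √(3²+20²) = √409 ≈ 20.224, ∠ = arctan(20/3) ≈ 81.47°
quadratic: (j20)² + 168·j20 + 40000 = 39600 + j3360 → |·| ≈ 39742, ∠ ≈ 4.85°
|G| = 200000 · 20.224 / 39742 ≈ 101.78
Gain = 20 log₁₀(101.78) ≈ 40.15 dB
∠G = 81.47° − 4.85° = 76.62°

40.2 dB, 76.6°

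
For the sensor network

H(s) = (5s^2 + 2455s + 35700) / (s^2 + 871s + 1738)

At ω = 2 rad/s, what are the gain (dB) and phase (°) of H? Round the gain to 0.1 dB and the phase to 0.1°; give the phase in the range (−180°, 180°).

Substitute s = j2:
Numerator: 5(j2)^2 + 2455(j2) + 35700 = 35680 + j4910
Denominator: (j2)^2 + 871(j2) + 1738 = 1734 + j1742
|N| = √(35680² + 4910²) ≈ 36016, ∠N ≈ 7.84°
|D| = √(1734² + 1742²) ≈ 2457.9, ∠D ≈ 45.13°
|H| = 36016 / 2457.9 ≈ 14.653
Gain = 20 log₁₀(14.653) ≈ 23.32 dB
∠H = 7.84° − 45.13° = -37.29°

23.3 dB, -37.3°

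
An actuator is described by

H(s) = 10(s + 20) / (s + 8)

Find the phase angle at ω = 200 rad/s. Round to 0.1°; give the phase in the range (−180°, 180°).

At s = jω = j200:
zero (s+20): 20 + j200 → |·| = √(20²+200²) = √40400 ≈ 201, ∠ = arctan(200/20) ≈ 84.29°
pole (s+8): 8 + j200 → |·| = √(8²+200²) = √40064 ≈ 200.16, ∠ = arctan(200/8) ≈ 87.71°
∠H = 84.29° − 87.71° = -3.42°

-3.4°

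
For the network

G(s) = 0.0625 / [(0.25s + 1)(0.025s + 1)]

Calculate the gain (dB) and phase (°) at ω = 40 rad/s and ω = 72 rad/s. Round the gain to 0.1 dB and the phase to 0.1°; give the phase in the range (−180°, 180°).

ω = 40: -47.1 dB, -129.3°; ω = 72: -55.5 dB, -147.8°

At ω = 40 rad/s:
pole (1 + j40·0.25) = 1 + j10 → |·| ≈ 10.05, ∠ ≈ 84.29°
pole (1 + j40·0.025) = 1 + j1 → |·| ≈ 1.4142, ∠ ≈ 45.00°
|G| = 0.0625 · 1 / (10.05 · 1.4142) ≈ 0.0043975
Gain = 20 log₁₀(0.0043975) ≈ -47.14 dB
∠G = (0°) − (84.29° + 45.00°) = -129.29°

At ω = 72 rad/s:
pole (1 + j72·0.25) = 1 + j18 → |·| ≈ 18.028, ∠ ≈ 86.82°
pole (1 + j72·0.025) = 1 + j1.8 → |·| ≈ 2.0591, ∠ ≈ 60.95°
|G| = 0.0625 · 1 / (18.028 · 2.0591) ≈ 0.0016837
Gain = 20 log₁₀(0.0016837) ≈ -55.47 dB
∠G = (0°) − (86.82° + 60.95°) = -147.77°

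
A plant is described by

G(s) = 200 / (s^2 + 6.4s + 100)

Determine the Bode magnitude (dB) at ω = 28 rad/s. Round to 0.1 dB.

-11.0 dB

At s = jω = j28:
quadratic: (j28)² + 6.4·j28 + 100 = -684 + j179.2 → |·| ≈ 707.08, ∠ ≈ 165.32°
|G| = 200 / 707.08 ≈ 0.28285
Gain = 20 log₁₀(0.28285) ≈ -10.97 dB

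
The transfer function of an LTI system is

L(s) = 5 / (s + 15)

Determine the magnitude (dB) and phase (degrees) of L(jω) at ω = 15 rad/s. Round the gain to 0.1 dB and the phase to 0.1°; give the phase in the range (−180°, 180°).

-12.6 dB, -45.0°

Substitute s = j15:
Numerator: 5 = 5 + j0
Denominator: (j15) + 15 = 15 + j15
|N| = √(5² + 0²) ≈ 5, ∠N ≈ 0.00°
|D| = √(15² + 15²) ≈ 21.213, ∠D ≈ 45.00°
|L| = 5 / 21.213 ≈ 0.2357
Gain = 20 log₁₀(0.2357) ≈ -12.55 dB
∠L = 0.00° − 45.00° = -45.00°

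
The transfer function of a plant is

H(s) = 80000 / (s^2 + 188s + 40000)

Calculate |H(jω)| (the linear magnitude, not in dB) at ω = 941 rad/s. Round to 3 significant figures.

0.0926

At s = jω = j941:
quadratic: (j941)² + 188·j941 + 40000 = -845481 + j176908 → |·| ≈ 8.6379e+05, ∠ ≈ 168.18°
|H| = 80000 / 8.6379e+05 ≈ 0.092615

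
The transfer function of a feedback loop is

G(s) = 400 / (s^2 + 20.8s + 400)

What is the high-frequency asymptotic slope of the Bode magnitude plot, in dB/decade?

Each pole contributes −20 dB/decade at high frequency; each zero contributes +20 dB/decade.
Net: 0 zero(s) − 2 pole(s) → -40 dB/decade.

-40 dB/decade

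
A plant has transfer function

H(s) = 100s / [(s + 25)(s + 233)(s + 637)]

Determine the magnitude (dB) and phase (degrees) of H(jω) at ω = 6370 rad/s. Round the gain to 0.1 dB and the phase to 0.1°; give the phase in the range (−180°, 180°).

-112.2 dB, -172.0°

At s = jω = j6370:
zero at origin: s = j6370 → |·| = 6370, ∠ = 90.00°
pole (s+25): 25 + j6370 → |·| = √(25²+6370²) = √40577525 ≈ 6370, ∠ = arctan(6370/25) ≈ 89.78°
pole (s+233): 233 + j6370 → |·| = √(233²+6370²) = √40631189 ≈ 6374.3, ∠ = arctan(6370/233) ≈ 87.91°
pole (s+637): 637 + j6370 → |·| = √(637²+6370²) = √40982669 ≈ 6401.8, ∠ = arctan(6370/637) ≈ 84.29°
|H| = 100 · 6370 / 2.5994e+11 ≈ 2.4506e-06
Gain = 20 log₁₀(2.4506e-06) ≈ -112.21 dB
∠H = 90.00° − 261.98° = -171.98°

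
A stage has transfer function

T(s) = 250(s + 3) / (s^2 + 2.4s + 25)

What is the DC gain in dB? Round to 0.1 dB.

29.5 dB

T(0) = 250·3 / 25 = 30
20 log₁₀(30) ≈ 29.54 dB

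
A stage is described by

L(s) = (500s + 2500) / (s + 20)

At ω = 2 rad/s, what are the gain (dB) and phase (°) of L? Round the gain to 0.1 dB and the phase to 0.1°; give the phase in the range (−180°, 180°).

Substitute s = j2:
Numerator: 500(j2) + 2500 = 2500 + j1000
Denominator: (j2) + 20 = 20 + j2
|N| = √(2500² + 1000²) ≈ 2692.6, ∠N ≈ 21.80°
|D| = √(20² + 2²) ≈ 20.1, ∠D ≈ 5.71°
|L| = 2692.6 / 20.1 ≈ 133.96
Gain = 20 log₁₀(133.96) ≈ 42.54 dB
∠L = 21.80° − 5.71° = 16.09°

42.5 dB, 16.1°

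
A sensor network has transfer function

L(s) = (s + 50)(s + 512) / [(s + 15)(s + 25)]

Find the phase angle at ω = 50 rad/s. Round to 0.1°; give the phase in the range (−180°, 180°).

-86.2°

At s = jω = j50:
zero (s+50): 50 + j50 → |·| = √(50²+50²) = √5000 ≈ 70.711, ∠ = arctan(50/50) ≈ 45.00°
zero (s+512): 512 + j50 → |·| = √(512²+50²) = √264644 ≈ 514.44, ∠ = arctan(50/512) ≈ 5.58°
pole (s+15): 15 + j50 → |·| = √(15²+50²) = √2725 ≈ 52.202, ∠ = arctan(50/15) ≈ 73.30°
pole (s+25): 25 + j50 → |·| = √(25²+50²) = √3125 ≈ 55.902, ∠ = arctan(50/25) ≈ 63.43°
∠L = 50.58° − 136.73° = -86.15°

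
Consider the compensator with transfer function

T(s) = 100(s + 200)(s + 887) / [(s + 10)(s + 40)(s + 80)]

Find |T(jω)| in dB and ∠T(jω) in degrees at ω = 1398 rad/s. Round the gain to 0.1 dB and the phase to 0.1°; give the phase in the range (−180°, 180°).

At s = jω = j1398:
zero (s+200): 200 + j1398 → |·| = √(200²+1398²) = √1994404 ≈ 1412.2, ∠ = arctan(1398/200) ≈ 81.86°
zero (s+887): 887 + j1398 → |·| = √(887²+1398²) = √2741173 ≈ 1655.6, ∠ = arctan(1398/887) ≈ 57.61°
pole (s+10): 10 + j1398 → |·| = √(10²+1398²) = √1954504 ≈ 1398, ∠ = arctan(1398/10) ≈ 89.59°
pole (s+40): 40 + j1398 → |·| = √(40²+1398²) = √1956004 ≈ 1398.6, ∠ = arctan(1398/40) ≈ 88.36°
pole (s+80): 80 + j1398 → |·| = √(80²+1398²) = √1960804 ≈ 1400.3, ∠ = arctan(1398/80) ≈ 86.72°
|T| = 100 · 2.338e+06 / 2.7379e+09 ≈ 0.085394
Gain = 20 log₁₀(0.085394) ≈ -21.37 dB
∠T = 139.47° − 264.67° = -125.20°

-21.4 dB, -125.2°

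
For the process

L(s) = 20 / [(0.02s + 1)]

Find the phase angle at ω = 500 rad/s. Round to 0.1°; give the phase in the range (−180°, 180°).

-84.3°

At ω = 500 rad/s:
pole (1 + j500·0.02) = 1 + j10 → |·| ≈ 10.05, ∠ ≈ 84.29°
∠L = (0°) − (84.29°) = -84.29°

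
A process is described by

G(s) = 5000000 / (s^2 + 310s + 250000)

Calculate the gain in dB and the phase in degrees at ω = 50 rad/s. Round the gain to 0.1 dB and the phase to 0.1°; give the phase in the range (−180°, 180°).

26.1 dB, -3.6°

At s = jω = j50:
quadratic: (j50)² + 310·j50 + 250000 = 247500 + j15500 → |·| ≈ 2.4798e+05, ∠ ≈ 3.58°
|G| = 5000000 / 2.4798e+05 ≈ 20.163
Gain = 20 log₁₀(20.163) ≈ 26.09 dB
∠G = 0.00° − 3.58° = -3.58°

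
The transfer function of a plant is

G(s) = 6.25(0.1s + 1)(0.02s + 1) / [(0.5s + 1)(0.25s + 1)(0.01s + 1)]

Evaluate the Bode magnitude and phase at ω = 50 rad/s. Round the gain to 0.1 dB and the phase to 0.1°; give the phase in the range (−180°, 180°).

-17.8 dB, -76.0°

At ω = 50 rad/s:
zero (1 + j50·0.1) = 1 + j5 → |·| ≈ 5.099, ∠ ≈ 78.69°
zero (1 + j50·0.02) = 1 + j1 → |·| ≈ 1.4142, ∠ ≈ 45.00°
pole (1 + j50·0.5) = 1 + j25 → |·| ≈ 25.02, ∠ ≈ 87.71°
pole (1 + j50·0.25) = 1 + j12.5 → |·| ≈ 12.54, ∠ ≈ 85.43°
pole (1 + j50·0.01) = 1 + j0.5 → |·| ≈ 1.118, ∠ ≈ 26.57°
|G| = 6.25 · 5.099 · 1.4142 / (25.02 · 12.54 · 1.118) ≈ 0.12848
Gain = 20 log₁₀(0.12848) ≈ -17.82 dB
∠G = (78.69° + 45.00°) − (87.71° + 85.43° + 26.57°) = -76.02°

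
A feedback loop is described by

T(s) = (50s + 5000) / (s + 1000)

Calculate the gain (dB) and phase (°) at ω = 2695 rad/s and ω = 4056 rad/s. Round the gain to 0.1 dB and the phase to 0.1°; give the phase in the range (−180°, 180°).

ω = 2695: 33.4 dB, 18.2°; ω = 4056: 33.7 dB, 12.4°

Substitute s = j2695:
Numerator: 50(j2695) + 5000 = 5000 + j134750
Denominator: (j2695) + 1000 = 1000 + j2695
|N| = √(5000² + 134750²) ≈ 1.3484e+05, ∠N ≈ 87.87°
|D| = √(1000² + 2695²) ≈ 2874.5, ∠D ≈ 69.64°
|T| = 1.3484e+05 / 2874.5 ≈ 46.909
Gain = 20 log₁₀(46.909) ≈ 33.43 dB
∠T = 87.87° − 69.64° = 18.23°

Substitute s = j4056:
Numerator: 50(j4056) + 5000 = 5000 + j202800
Denominator: (j4056) + 1000 = 1000 + j4056
|N| = √(5000² + 202800²) ≈ 2.0286e+05, ∠N ≈ 88.59°
|D| = √(1000² + 4056²) ≈ 4177.5, ∠D ≈ 76.15°
|T| = 2.0286e+05 / 4177.5 ≈ 48.56
Gain = 20 log₁₀(48.56) ≈ 33.73 dB
∠T = 88.59° − 76.15° = 12.44°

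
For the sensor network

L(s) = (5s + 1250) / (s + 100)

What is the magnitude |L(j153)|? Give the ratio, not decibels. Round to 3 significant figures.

8.02

Substitute s = j153:
Numerator: 5(j153) + 1250 = 1250 + j765
Denominator: (j153) + 100 = 100 + j153
|N| = √(1250² + 765²) ≈ 1465.5, ∠N ≈ 31.47°
|D| = √(100² + 153²) ≈ 182.78, ∠D ≈ 56.83°
|L| = 1465.5 / 182.78 ≈ 8.0178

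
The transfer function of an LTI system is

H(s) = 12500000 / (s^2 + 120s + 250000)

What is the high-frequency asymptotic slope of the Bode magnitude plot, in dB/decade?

Each pole contributes −20 dB/decade at high frequency; each zero contributes +20 dB/decade.
Net: 0 zero(s) − 2 pole(s) → -40 dB/decade.

-40 dB/decade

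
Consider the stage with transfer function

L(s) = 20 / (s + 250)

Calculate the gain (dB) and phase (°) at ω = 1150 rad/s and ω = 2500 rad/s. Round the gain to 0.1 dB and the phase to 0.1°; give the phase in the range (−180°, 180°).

ω = 1150: -35.4 dB, -77.7°; ω = 2500: -42.0 dB, -84.3°

Substitute s = j1150:
Numerator: 20 = 20 + j0
Denominator: (j1150) + 250 = 250 + j1150
|N| = √(20² + 0²) ≈ 20, ∠N ≈ 0.00°
|D| = √(250² + 1150²) ≈ 1176.9, ∠D ≈ 77.74°
|L| = 20 / 1176.9 ≈ 0.016994
Gain = 20 log₁₀(0.016994) ≈ -35.39 dB
∠L = 0.00° − 77.74° = -77.74°

Substitute s = j2500:
Numerator: 20 = 20 + j0
Denominator: (j2500) + 250 = 250 + j2500
|N| = √(20² + 0²) ≈ 20, ∠N ≈ 0.00°
|D| = √(250² + 2500²) ≈ 2512.5, ∠D ≈ 84.29°
|L| = 20 / 2512.5 ≈ 0.0079602
Gain = 20 log₁₀(0.0079602) ≈ -41.98 dB
∠L = 0.00° − 84.29° = -84.29°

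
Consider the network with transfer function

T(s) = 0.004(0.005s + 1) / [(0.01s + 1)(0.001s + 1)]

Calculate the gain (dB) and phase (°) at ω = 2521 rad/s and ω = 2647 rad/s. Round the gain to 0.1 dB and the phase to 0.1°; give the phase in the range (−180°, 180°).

ω = 2521: -62.6 dB, -70.6°; ω = 2647: -63.0 dB, -71.5°

At ω = 2521 rad/s:
zero (1 + j2521·0.005) = 1 + j12.605 → |·| ≈ 12.645, ∠ ≈ 85.46°
pole (1 + j2521·0.01) = 1 + j25.21 → |·| ≈ 25.23, ∠ ≈ 87.73°
pole (1 + j2521·0.001) = 1 + j2.521 → |·| ≈ 2.7121, ∠ ≈ 68.36°
|T| = 0.004 · 12.645 / (25.23 · 2.7121) ≈ 0.00073919
Gain = 20 log₁₀(0.00073919) ≈ -62.62 dB
∠T = (85.46°) − (87.73° + 68.36°) = -70.63°

At ω = 2647 rad/s:
zero (1 + j2647·0.005) = 1 + j13.235 → |·| ≈ 13.273, ∠ ≈ 85.68°
pole (1 + j2647·0.01) = 1 + j26.47 → |·| ≈ 26.489, ∠ ≈ 87.84°
pole (1 + j2647·0.001) = 1 + j2.647 → |·| ≈ 2.8296, ∠ ≈ 69.30°
|T| = 0.004 · 13.273 / (26.489 · 2.8296) ≈ 0.00070833
Gain = 20 log₁₀(0.00070833) ≈ -63.00 dB
∠T = (85.68°) − (87.84° + 69.30°) = -71.46°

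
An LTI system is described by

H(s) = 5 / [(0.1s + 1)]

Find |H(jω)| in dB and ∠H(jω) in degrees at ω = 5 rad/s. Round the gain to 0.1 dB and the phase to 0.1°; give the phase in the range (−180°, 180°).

At ω = 5 rad/s:
pole (1 + j5·0.1) = 1 + j0.5 → |·| ≈ 1.118, ∠ ≈ 26.57°
|H| = 5 · 1 / (1.118) ≈ 4.4723
Gain = 20 log₁₀(4.4723) ≈ 13.01 dB
∠H = (0°) − (26.57°) = -26.57°

13.0 dB, -26.6°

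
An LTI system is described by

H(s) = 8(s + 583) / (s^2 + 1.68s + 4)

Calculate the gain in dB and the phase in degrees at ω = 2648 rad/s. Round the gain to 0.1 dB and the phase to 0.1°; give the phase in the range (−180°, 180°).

At s = jω = j2648:
zero (s+583): 583 + j2648 → |·| = √(583²+2648²) = √7351793 ≈ 2711.4, ∠ = arctan(2648/583) ≈ 77.58°
quadratic: (j2648)² + 1.68·j2648 + 4 = -7011900 + j4448.64 → |·| ≈ 7.0119e+06, ∠ ≈ 179.96°
|H| = 8 · 2711.4 / 7.0119e+06 ≈ 0.0030935
Gain = 20 log₁₀(0.0030935) ≈ -50.19 dB
∠H = 77.58° − 179.96° = -102.38°

-50.2 dB, -102.4°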